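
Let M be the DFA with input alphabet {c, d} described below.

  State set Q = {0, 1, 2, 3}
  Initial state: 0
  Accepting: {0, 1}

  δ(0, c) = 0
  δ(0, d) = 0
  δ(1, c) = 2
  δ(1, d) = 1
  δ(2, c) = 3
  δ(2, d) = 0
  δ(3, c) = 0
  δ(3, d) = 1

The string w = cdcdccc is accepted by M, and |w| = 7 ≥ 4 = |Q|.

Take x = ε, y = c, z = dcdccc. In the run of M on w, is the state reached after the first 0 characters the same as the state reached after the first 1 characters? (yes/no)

State sequence: 0 -c-> 0

After x (step 0): 0. After xy (step 1): 0.
They match, so y = c drives M around a cycle from 0 back to itself; pumping y any number of times keeps M in 0 before reading z, and xyⁱz ∈ L(M) for every i ≥ 0.

yes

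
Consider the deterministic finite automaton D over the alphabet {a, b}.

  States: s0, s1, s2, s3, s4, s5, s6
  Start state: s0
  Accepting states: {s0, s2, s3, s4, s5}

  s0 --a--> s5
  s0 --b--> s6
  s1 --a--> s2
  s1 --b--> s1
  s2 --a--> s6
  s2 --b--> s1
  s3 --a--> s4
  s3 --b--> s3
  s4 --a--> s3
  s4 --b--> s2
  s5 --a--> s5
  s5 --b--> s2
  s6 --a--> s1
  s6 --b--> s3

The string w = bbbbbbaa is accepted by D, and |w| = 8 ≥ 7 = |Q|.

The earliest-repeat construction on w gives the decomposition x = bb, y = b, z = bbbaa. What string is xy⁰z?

bbbbbaa

xy⁰z = xz = bb·bbbaa = bbbbbaa.
Reading y = b takes D from s3 back to s3, so after x the machine is still in s3, and z then leads to the accepting state s3. Hence bbbbbaa ∈ L(D).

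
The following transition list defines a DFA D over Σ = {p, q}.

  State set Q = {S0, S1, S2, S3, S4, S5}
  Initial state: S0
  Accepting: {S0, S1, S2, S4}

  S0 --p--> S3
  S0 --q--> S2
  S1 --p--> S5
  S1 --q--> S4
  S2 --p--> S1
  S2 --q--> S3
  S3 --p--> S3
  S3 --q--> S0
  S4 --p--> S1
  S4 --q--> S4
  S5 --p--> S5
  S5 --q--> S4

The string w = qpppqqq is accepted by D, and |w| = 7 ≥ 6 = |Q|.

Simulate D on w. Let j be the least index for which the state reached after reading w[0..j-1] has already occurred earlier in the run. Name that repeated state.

Run of D on w = q p p p q q q:
  step 0: S0  (start)
  step 1: S2  (read q: S0→S2)
  step 2: S1  (read p: S2→S1)
  step 3: S5  (read p: S1→S5)
  step 4: S5  (read p: S5→S5)   ← first repeat (S5 seen earlier)
  step 5: S4  (read q: S5→S4)
  step 6: S4  (read q: S4→S4)
  step 7: S4  (read q: S4→S4)

The earliest repeat is at step j = 4: D is in S5, which it already visited at step i = 3.
Pumping length from the standard proof: p = 6 (the number of states). The repeated state found above gives |xy| = j ≤ 6 and |y| = j − i ≥ 1.

S5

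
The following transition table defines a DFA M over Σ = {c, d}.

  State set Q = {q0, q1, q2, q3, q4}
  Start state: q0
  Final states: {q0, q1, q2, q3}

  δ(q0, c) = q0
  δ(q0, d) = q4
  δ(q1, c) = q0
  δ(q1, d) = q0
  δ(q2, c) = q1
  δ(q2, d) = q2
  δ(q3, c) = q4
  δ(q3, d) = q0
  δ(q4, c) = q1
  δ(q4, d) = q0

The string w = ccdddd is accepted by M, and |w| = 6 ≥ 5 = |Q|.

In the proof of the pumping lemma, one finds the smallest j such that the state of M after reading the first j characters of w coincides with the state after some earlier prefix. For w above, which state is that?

q0

State sequence: q0 -c-> q0 -c-> q0 -d-> q4 -d-> q0 -d-> q4 -d-> q0
First repeat at step 1: q0 was already visited.

The earliest repeat is at step j = 1: M is in q0, which it already visited at step i = 0.
The DFA has 5 states, so the proof of the pumping lemma guarantees a repeated state among the first 5+1 visited; the segment between the two visits is the pumpable y.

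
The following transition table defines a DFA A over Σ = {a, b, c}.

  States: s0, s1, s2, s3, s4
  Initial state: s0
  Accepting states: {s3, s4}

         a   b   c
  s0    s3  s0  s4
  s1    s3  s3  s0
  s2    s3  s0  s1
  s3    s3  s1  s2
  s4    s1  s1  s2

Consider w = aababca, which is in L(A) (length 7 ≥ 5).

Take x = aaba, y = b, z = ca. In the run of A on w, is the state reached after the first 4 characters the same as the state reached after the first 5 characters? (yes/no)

Run of A on the first 5 characters of w = a a b a b:
  step 0: s0  (start)
  step 1: s3  (read a: s0→s3)
  step 2: s3  (read a: s3→s3)
  step 3: s1  (read b: s3→s1)
  step 4: s3  (read a: s1→s3)
  step 5: s1  (read b: s3→s1)

After x (step 4): s3. After xy (step 5): s1.
They differ (s3 ≠ s1), so y is not a cycle from the state after x; this split is not the one the pumping-lemma construction produces, and pumping y need not keep the string in L(A).

no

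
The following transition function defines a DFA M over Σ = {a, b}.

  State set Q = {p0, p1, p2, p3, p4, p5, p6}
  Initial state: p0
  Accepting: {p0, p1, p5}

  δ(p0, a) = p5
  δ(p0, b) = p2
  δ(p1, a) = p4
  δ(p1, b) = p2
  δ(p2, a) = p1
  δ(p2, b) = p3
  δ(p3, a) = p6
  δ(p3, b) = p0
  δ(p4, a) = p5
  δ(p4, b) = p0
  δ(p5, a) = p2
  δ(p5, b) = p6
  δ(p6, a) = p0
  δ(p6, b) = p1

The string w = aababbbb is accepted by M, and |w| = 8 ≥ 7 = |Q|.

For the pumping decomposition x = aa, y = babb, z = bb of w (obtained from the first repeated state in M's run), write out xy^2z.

aababbbabbbb

xy^2z = aa·babb·babb·bb = aababbbabbbb.
Reading y = babb takes M from p2 back to p2, so after x·y·y the machine is still in p2, and z then leads to the accepting state p0. Hence aababbbabbbb ∈ L(M).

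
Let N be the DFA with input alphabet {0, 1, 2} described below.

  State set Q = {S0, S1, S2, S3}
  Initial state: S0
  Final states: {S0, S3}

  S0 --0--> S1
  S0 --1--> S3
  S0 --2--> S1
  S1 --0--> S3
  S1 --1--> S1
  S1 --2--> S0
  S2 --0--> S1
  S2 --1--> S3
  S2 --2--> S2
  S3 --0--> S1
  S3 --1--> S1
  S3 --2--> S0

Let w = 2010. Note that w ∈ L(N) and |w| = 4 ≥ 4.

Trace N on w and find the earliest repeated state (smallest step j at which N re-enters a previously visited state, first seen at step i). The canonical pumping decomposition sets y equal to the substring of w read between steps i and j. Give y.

Run of N on w = 2 0 1 0:
  step 0: S0  (start)
  step 1: S1  (read 2: S0→S1)
  step 2: S3  (read 0: S1→S3)
  step 3: S1  (read 1: S3→S1)   ← first repeat (S1 seen earlier)
  step 4: S3  (read 0: S1→S3)

So i = 1, j = 3, giving x = w[0:1] = 2, y = w[1:3] = 01, z = w[3:4] = 0.
Check: |xy| = 3 ≤ 4 and |y| = 2 ≥ 1. Reading y takes N from S1 back to S1, so every xyⁱz is accepted.

01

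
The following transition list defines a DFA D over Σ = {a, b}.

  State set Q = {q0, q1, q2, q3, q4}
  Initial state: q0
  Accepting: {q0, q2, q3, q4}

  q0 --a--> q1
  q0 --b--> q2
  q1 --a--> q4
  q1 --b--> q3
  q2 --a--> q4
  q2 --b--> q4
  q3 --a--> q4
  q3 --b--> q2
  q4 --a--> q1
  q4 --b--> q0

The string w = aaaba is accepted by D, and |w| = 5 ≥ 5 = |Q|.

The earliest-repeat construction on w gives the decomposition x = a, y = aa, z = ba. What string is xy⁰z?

aba

xy⁰z = xz = a·ba = aba.
Reading y = aa takes D from q1 back to q1, so after x the machine is still in q1, and z then leads to the accepting state q4. Hence aba ∈ L(D).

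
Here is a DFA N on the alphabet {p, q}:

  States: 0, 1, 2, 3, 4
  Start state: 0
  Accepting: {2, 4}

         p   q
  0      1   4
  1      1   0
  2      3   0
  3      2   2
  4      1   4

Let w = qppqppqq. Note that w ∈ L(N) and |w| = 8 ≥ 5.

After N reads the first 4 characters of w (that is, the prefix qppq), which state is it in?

0

State sequence: 0 -q-> 4 -p-> 1 -p-> 1 -q-> 0

After reading 4 characters, N is in state 0.
(This kind of state-tracing is the core of the pumping-lemma construction: with 5 states, pigeonhole forces a repeat within the first 5 steps.)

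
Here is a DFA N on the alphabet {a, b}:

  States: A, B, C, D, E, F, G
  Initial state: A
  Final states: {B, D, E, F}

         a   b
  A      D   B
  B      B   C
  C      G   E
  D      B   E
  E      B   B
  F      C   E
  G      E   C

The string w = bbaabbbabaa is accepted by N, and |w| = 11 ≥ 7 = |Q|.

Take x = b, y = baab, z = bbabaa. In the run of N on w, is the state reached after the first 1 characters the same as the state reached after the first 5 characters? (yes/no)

State sequence: A -b-> B -b-> C -a-> G -a-> E -b-> B

After x (step 1): B. After xy (step 5): B.
They match, so y = baab drives N around a cycle from B back to itself; pumping y any number of times keeps N in B before reading z, and xyⁱz ∈ L(N) for every i ≥ 0.

yes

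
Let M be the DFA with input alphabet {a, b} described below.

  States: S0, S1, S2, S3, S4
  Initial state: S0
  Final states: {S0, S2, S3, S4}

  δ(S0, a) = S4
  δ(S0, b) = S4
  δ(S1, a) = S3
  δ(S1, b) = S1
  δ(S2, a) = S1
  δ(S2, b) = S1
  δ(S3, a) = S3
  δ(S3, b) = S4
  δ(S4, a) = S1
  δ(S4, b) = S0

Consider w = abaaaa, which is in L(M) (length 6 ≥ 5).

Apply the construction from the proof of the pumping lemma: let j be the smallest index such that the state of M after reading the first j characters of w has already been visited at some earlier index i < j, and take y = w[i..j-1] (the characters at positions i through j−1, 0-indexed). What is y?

ab

State sequence: S0 -a-> S4 -b-> S0 -a-> S4 -a-> S1 -a-> S3 -a-> S3
First repeat at step 2: S0 was already visited.

So i = 0, j = 2, giving x = w[0:0] = ε, y = w[0:2] = ab, z = w[2:6] = aaaa.
Check: |xy| = 2 ≤ 5 and |y| = 2 ≥ 1. Reading y takes M from S0 back to S0, so every xyⁱz is accepted.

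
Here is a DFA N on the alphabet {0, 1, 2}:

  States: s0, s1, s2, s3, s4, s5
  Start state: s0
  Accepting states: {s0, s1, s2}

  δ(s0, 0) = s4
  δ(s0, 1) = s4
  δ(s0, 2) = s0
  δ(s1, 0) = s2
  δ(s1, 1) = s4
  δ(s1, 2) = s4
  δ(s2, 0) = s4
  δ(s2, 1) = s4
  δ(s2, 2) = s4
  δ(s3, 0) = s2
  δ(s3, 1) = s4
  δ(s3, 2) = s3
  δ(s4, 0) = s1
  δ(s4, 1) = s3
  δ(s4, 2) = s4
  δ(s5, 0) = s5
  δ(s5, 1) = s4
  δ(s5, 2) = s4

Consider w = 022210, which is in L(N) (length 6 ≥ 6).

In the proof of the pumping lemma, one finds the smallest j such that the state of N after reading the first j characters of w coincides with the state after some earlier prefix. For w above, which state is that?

s4

Run of N on w = 0 2 2 2 1 0:
  step 0: s0  (start)
  step 1: s4  (read 0: s0→s4)
  step 2: s4  (read 2: s4→s4)   ← first repeat (s4 seen earlier)
  step 3: s4  (read 2: s4→s4)
  step 4: s4  (read 2: s4→s4)
  step 5: s3  (read 1: s4→s3)
  step 6: s2  (read 0: s3→s2)

The earliest repeat is at step j = 2: N is in s4, which it already visited at step i = 1.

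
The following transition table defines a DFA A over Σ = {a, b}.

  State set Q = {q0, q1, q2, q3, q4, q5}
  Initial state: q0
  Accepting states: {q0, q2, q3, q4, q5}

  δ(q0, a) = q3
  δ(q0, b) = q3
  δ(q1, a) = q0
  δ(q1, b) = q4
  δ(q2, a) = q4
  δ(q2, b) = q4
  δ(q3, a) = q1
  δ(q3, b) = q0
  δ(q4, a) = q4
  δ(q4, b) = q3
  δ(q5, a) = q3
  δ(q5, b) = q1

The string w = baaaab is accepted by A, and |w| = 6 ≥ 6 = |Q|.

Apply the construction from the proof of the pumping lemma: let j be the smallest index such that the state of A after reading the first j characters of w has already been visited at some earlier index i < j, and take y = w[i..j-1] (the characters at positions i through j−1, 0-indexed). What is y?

baa

State sequence: q0 -b-> q3 -a-> q1 -a-> q0 -a-> q3 -a-> q1 -b-> q4
First repeat at step 3: q0 was already visited.

So i = 0, j = 3, giving x = w[0:0] = ε, y = w[0:3] = baa, z = w[3:6] = aab.
Check: |xy| = 3 ≤ 6 and |y| = 3 ≥ 1. Reading y takes A from q0 back to q0, so every xyⁱz is accepted.
The DFA has 6 states, so the proof of the pumping lemma guarantees a repeated state among the first 6+1 visited; the segment between the two visits is the pumpable y.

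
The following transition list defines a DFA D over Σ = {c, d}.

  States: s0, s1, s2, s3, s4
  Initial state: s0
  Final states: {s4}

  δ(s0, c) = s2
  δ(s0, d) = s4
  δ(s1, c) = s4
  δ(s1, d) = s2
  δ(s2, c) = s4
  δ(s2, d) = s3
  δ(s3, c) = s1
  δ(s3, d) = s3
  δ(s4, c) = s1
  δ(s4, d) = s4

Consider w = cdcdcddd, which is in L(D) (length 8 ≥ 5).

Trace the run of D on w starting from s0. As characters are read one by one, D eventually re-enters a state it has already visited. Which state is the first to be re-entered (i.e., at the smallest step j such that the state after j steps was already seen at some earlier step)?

State sequence: s0 -c-> s2 -d-> s3 -c-> s1 -d-> s2 -c-> s4 -d-> s4 -d-> s4 -d-> s4
First repeat at step 4: s2 was already visited.

The earliest repeat is at step j = 4: D is in s2, which it already visited at step i = 1.
The DFA has 5 states, so the proof of the pumping lemma guarantees a repeated state among the first 5+1 visited; the segment between the two visits is the pumpable y.

s2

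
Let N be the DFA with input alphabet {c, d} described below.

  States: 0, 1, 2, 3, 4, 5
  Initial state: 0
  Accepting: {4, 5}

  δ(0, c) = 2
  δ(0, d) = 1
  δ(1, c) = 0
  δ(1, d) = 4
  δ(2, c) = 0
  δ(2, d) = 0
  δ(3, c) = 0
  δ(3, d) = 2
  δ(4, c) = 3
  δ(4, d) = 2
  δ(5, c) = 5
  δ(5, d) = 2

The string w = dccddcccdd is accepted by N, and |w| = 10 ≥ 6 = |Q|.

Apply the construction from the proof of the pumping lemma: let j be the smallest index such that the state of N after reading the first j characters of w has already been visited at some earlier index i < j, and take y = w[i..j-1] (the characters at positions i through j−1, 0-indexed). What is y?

dc

Run of N on w = d c c d d c c c d d:
  step 0: 0  (start)
  step 1: 1  (read d: 0→1)
  step 2: 0  (read c: 1→0)   ← first repeat (0 seen earlier)
  step 3: 2  (read c: 0→2)
  step 4: 0  (read d: 2→0)
  step 5: 1  (read d: 0→1)
  step 6: 0  (read c: 1→0)
  step 7: 2  (read c: 0→2)
  step 8: 0  (read c: 2→0)
  step 9: 1  (read d: 0→1)
  step 10: 4  (read d: 1→4)

So i = 0, j = 2, giving x = w[0:0] = ε, y = w[0:2] = dc, z = w[2:10] = cddcccdd.
Check: |xy| = 2 ≤ 6 and |y| = 2 ≥ 1. Reading y takes N from 0 back to 0, so every xyⁱz is accepted.
The DFA has 6 states, so the proof of the pumping lemma guarantees a repeated state among the first 6+1 visited; the segment between the two visits is the pumpable y.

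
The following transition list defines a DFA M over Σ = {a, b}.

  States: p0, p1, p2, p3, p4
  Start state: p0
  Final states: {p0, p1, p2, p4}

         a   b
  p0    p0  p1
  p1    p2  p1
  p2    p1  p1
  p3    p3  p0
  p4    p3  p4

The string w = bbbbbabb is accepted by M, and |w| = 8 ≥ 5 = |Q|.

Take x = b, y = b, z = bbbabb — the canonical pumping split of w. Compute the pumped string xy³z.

bbbbbbbabb

xy^3z = b·b·b·b·bbbabb = bbbbbbbabb.
Reading y = b takes M from p1 back to p1, so after x·y·y·y the machine is still in p1, and z then leads to the accepting state p1. Hence bbbbbbbabb ∈ L(M).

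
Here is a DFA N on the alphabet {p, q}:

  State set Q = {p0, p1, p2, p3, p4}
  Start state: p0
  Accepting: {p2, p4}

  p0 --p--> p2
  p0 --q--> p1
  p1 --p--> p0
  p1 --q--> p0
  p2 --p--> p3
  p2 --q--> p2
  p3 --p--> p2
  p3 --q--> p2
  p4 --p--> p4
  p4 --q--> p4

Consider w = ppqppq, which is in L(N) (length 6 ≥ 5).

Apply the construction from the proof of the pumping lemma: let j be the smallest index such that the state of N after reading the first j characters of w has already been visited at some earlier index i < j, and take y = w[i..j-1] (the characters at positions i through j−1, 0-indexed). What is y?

pq

Run of N on w = p p q p p q:
  step 0: p0  (start)
  step 1: p2  (read p: p0→p2)
  step 2: p3  (read p: p2→p3)
  step 3: p2  (read q: p3→p2)   ← first repeat (p2 seen earlier)
  step 4: p3  (read p: p2→p3)
  step 5: p2  (read p: p3→p2)
  step 6: p2  (read q: p2→p2)

So i = 1, j = 3, giving x = w[0:1] = p, y = w[1:3] = pq, z = w[3:6] = ppq.
Check: |xy| = 3 ≤ 5 and |y| = 2 ≥ 1. Reading y takes N from p2 back to p2, so every xyⁱz is accepted.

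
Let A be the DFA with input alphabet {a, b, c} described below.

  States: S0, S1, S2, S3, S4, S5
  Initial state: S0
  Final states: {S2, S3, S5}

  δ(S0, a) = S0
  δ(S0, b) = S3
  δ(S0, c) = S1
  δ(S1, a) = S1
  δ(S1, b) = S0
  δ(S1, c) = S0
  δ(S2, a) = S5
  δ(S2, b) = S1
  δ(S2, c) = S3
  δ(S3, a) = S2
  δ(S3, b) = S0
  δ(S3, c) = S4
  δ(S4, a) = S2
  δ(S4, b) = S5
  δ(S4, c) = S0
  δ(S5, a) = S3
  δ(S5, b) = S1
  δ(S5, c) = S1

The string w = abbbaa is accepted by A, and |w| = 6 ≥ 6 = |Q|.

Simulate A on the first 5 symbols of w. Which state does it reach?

S2

State sequence: S0 -a-> S0 -b-> S3 -b-> S0 -b-> S3 -a-> S2

After reading 5 characters, A is in state S2.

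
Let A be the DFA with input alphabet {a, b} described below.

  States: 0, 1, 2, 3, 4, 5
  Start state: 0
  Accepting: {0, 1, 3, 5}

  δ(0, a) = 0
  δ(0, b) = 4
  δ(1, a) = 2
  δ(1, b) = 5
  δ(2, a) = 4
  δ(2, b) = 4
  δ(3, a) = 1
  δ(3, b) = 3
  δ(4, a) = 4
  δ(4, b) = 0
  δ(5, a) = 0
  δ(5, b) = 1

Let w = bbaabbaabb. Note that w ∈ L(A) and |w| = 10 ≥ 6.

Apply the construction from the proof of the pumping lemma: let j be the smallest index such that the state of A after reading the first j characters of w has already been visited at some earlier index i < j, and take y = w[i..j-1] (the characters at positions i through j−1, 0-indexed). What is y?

State sequence: 0 -b-> 4 -b-> 0 -a-> 0 -a-> 0 -b-> 4 -b-> 0 -a-> 0 -a-> 0 -b-> 4 -b-> 0
First repeat at step 2: 0 was already visited.

So i = 0, j = 2, giving x = w[0:0] = ε, y = w[0:2] = bb, z = w[2:10] = aabbaabb.
Check: |xy| = 2 ≤ 6 and |y| = 2 ≥ 1. Reading y takes A from 0 back to 0, so every xyⁱz is accepted.
Pumping length from the standard proof: p = 6 (the number of states). The repeated state found above gives |xy| = j ≤ 6 and |y| = j − i ≥ 1.

bb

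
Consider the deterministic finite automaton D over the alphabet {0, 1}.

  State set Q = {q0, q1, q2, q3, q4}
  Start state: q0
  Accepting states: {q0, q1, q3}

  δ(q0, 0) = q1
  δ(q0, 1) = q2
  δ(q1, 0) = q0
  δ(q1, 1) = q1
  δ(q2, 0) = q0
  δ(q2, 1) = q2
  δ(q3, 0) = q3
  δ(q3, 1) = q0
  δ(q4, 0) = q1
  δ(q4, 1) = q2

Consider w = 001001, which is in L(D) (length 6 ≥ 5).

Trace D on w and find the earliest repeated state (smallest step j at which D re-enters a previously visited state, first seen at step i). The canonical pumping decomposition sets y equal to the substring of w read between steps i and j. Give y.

State sequence: q0 -0-> q1 -0-> q0 -1-> q2 -0-> q0 -0-> q1 -1-> q1
First repeat at step 2: q0 was already visited.

So i = 0, j = 2, giving x = w[0:0] = ε, y = w[0:2] = 00, z = w[2:6] = 1001.
Check: |xy| = 2 ≤ 5 and |y| = 2 ≥ 1. Reading y takes D from q0 back to q0, so every xyⁱz is accepted.

00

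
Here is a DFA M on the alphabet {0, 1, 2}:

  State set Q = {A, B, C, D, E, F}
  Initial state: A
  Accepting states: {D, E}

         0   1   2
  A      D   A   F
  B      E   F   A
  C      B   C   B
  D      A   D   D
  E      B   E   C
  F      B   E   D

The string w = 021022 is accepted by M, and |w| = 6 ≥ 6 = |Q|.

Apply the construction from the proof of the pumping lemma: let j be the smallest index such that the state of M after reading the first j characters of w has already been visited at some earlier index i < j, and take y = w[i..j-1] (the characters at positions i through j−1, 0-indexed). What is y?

2

Run of M on w = 0 2 1 0 2 2:
  step 0: A  (start)
  step 1: D  (read 0: A→D)
  step 2: D  (read 2: D→D)   ← first repeat (D seen earlier)
  step 3: D  (read 1: D→D)
  step 4: A  (read 0: D→A)
  step 5: F  (read 2: A→F)
  step 6: D  (read 2: F→D)

So i = 1, j = 2, giving x = w[0:1] = 0, y = w[1:2] = 2, z = w[2:6] = 1022.
Check: |xy| = 2 ≤ 6 and |y| = 1 ≥ 1. Reading y takes M from D back to D, so every xyⁱz is accepted.
Pumping length from the standard proof: p = 6 (the number of states). The repeated state found above gives |xy| = j ≤ 6 and |y| = j − i ≥ 1.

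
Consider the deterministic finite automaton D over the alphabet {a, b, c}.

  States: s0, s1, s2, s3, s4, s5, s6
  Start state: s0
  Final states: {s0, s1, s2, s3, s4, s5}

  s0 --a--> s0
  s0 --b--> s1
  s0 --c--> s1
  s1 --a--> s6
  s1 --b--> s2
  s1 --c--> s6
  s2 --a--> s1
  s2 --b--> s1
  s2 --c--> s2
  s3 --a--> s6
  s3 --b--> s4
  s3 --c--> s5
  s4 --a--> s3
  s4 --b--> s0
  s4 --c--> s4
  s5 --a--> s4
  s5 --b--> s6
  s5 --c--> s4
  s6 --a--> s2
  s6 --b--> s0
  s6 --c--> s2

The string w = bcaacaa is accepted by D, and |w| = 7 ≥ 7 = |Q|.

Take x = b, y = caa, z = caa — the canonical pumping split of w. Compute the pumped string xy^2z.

bcaacaacaa

xy^2z = b·caa·caa·caa = bcaacaacaa.
Reading y = caa takes D from s1 back to s1, so after x·y·y the machine is still in s1, and z then leads to the accepting state s1. Hence bcaacaacaa ∈ L(D).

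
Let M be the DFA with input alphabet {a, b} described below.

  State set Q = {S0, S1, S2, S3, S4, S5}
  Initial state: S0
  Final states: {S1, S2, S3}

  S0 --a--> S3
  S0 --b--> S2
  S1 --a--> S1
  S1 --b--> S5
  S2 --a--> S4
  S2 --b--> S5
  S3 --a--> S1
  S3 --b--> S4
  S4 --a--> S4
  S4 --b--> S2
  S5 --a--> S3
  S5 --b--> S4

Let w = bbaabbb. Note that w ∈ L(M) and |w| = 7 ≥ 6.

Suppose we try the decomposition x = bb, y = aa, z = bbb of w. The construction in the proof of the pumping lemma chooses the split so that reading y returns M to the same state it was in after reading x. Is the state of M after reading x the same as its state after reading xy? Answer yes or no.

Run of M on the first 4 characters of w = b b a a:
  step 0: S0  (start)
  step 1: S2  (read b: S0→S2)
  step 2: S5  (read b: S2→S5)
  step 3: S3  (read a: S5→S3)
  step 4: S1  (read a: S3→S1)

After x (step 2): S5. After xy (step 4): S1.
They differ (S5 ≠ S1), so y is not a cycle from the state after x; this split is not the one the pumping-lemma construction produces, and pumping y need not keep the string in L(M).

no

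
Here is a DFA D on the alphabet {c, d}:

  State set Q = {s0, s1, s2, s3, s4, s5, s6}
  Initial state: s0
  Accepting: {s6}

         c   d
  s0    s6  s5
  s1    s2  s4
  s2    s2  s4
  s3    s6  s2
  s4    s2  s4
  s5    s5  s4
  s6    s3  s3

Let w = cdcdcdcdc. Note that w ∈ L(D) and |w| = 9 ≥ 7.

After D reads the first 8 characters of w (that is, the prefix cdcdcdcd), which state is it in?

s3

Run of D on the first 8 characters of w = c d c d c d c d:
  step 0: s0  (start)
  step 1: s6  (read c: s0→s6)
  step 2: s3  (read d: s6→s3)
  step 3: s6  (read c: s3→s6)
  step 4: s3  (read d: s6→s3)
  step 5: s6  (read c: s3→s6)
  step 6: s3  (read d: s6→s3)
  step 7: s6  (read c: s3→s6)
  step 8: s3  (read d: s6→s3)

After reading 8 characters, D is in state s3.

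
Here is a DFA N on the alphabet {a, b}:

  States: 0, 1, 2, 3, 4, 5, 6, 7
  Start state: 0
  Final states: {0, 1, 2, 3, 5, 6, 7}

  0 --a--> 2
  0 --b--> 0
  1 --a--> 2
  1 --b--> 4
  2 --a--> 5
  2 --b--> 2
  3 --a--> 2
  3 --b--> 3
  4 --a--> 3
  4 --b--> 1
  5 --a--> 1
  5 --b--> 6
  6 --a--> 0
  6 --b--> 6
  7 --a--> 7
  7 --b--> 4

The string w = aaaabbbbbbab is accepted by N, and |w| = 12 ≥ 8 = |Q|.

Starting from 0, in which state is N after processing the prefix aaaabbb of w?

State sequence: 0 -a-> 2 -a-> 5 -a-> 1 -a-> 2 -b-> 2 -b-> 2 -b-> 2

After reading 7 characters, N is in state 2.

2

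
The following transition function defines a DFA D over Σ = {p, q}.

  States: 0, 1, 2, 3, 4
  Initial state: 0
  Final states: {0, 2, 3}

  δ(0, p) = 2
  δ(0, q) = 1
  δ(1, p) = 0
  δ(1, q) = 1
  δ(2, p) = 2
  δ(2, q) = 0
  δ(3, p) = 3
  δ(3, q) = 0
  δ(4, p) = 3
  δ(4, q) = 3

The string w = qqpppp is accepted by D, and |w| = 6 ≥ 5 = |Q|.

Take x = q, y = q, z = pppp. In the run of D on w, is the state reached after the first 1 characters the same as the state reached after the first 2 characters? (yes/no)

yes

Run of D on the first 2 characters of w = q q:
  step 0: 0  (start)
  step 1: 1  (read q: 0→1)
  step 2: 1  (read q: 1→1)

After x (step 1): 1. After xy (step 2): 1.
They match, so y = q drives D around a cycle from 1 back to itself; pumping y any number of times keeps D in 1 before reading z, and xyⁱz ∈ L(D) for every i ≥ 0.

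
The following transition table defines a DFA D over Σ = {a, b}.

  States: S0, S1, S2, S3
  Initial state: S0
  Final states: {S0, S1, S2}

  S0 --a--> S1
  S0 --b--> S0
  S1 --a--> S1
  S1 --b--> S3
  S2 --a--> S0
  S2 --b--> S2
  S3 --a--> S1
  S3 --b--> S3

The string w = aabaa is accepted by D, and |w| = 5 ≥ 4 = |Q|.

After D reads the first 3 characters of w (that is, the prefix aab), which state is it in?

S3

State sequence: S0 -a-> S1 -a-> S1 -b-> S3

After reading 3 characters, D is in state S3.
(This kind of state-tracing is the core of the pumping-lemma construction: with 4 states, pigeonhole forces a repeat within the first 4 steps.)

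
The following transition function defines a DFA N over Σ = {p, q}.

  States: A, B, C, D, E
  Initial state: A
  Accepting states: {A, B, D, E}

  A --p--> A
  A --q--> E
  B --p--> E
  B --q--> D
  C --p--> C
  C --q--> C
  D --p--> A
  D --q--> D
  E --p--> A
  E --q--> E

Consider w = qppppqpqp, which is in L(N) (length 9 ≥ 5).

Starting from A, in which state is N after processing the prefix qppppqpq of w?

E

State sequence: A -q-> E -p-> A -p-> A -p-> A -p-> A -q-> E -p-> A -q-> E

After reading 8 characters, N is in state E.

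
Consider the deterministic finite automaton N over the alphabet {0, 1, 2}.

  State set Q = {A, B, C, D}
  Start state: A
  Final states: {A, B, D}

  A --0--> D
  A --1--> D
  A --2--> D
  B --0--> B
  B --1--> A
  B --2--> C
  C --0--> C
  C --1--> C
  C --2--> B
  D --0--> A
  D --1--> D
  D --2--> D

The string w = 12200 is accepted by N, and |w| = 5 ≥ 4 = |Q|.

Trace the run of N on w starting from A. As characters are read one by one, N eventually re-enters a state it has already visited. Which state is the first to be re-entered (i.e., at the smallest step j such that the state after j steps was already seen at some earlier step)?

D

State sequence: A -1-> D -2-> D -2-> D -0-> A -0-> D
First repeat at step 2: D was already visited.

The earliest repeat is at step j = 2: N is in D, which it already visited at step i = 1.
The DFA has 4 states, so the proof of the pumping lemma guarantees a repeated state among the first 4+1 visited; the segment between the two visits is the pumpable y.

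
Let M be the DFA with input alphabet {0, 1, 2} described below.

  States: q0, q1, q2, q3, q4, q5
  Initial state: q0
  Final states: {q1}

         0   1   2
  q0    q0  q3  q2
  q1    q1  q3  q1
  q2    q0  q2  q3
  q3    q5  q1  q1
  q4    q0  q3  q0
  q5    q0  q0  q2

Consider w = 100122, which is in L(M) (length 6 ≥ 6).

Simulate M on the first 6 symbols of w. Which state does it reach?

q1

Run of M on the first 6 characters of w = 1 0 0 1 2 2:
  step 0: q0  (start)
  step 1: q3  (read 1: q0→q3)
  step 2: q5  (read 0: q3→q5)
  step 3: q0  (read 0: q5→q0)
  step 4: q3  (read 1: q0→q3)
  step 5: q1  (read 2: q3→q1)
  step 6: q1  (read 2: q1→q1)

After reading 6 characters, M is in state q1.
(This kind of state-tracing is the core of the pumping-lemma construction: with 6 states, pigeonhole forces a repeat within the first 6 steps.)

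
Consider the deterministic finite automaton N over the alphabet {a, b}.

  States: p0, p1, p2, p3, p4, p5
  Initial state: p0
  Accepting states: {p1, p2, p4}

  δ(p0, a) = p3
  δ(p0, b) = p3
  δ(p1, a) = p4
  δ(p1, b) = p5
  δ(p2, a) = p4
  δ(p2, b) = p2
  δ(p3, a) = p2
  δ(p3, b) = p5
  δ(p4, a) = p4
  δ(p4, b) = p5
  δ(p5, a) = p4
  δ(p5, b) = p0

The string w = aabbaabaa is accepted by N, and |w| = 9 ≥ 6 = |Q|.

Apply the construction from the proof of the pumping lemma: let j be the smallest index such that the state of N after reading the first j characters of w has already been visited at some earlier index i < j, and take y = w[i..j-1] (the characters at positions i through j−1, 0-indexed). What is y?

State sequence: p0 -a-> p3 -a-> p2 -b-> p2 -b-> p2 -a-> p4 -a-> p4 -b-> p5 -a-> p4 -a-> p4
First repeat at step 3: p2 was already visited.

So i = 2, j = 3, giving x = w[0:2] = aa, y = w[2:3] = b, z = w[3:9] = baabaa.
Check: |xy| = 3 ≤ 6 and |y| = 1 ≥ 1. Reading y takes N from p2 back to p2, so every xyⁱz is accepted.

b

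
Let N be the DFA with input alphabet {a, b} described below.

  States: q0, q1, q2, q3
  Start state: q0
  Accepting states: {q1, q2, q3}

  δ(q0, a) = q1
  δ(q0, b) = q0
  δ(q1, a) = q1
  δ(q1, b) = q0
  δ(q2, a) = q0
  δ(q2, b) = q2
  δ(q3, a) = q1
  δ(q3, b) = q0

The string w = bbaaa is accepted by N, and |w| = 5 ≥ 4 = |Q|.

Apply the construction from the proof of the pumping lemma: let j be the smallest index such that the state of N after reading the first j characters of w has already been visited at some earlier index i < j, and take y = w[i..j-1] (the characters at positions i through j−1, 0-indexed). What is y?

b

Run of N on w = b b a a a:
  step 0: q0  (start)
  step 1: q0  (read b: q0→q0)   ← first repeat (q0 seen earlier)
  step 2: q0  (read b: q0→q0)
  step 3: q1  (read a: q0→q1)
  step 4: q1  (read a: q1→q1)
  step 5: q1  (read a: q1→q1)

So i = 0, j = 1, giving x = w[0:0] = ε, y = w[0:1] = b, z = w[1:5] = baaa.
Check: |xy| = 1 ≤ 4 and |y| = 1 ≥ 1. Reading y takes N from q0 back to q0, so every xyⁱz is accepted.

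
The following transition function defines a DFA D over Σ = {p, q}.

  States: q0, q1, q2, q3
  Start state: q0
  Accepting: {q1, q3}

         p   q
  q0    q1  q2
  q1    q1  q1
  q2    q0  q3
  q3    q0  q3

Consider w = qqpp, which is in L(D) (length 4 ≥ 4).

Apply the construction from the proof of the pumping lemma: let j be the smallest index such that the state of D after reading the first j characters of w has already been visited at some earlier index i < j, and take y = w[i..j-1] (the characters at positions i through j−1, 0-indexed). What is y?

State sequence: q0 -q-> q2 -q-> q3 -p-> q0 -p-> q1
First repeat at step 3: q0 was already visited.

So i = 0, j = 3, giving x = w[0:0] = ε, y = w[0:3] = qqp, z = w[3:4] = p.
Check: |xy| = 3 ≤ 4 and |y| = 3 ≥ 1. Reading y takes D from q0 back to q0, so every xyⁱz is accepted.
Pumping length from the standard proof: p = 4 (the number of states). The repeated state found above gives |xy| = j ≤ 4 and |y| = j − i ≥ 1.

qqp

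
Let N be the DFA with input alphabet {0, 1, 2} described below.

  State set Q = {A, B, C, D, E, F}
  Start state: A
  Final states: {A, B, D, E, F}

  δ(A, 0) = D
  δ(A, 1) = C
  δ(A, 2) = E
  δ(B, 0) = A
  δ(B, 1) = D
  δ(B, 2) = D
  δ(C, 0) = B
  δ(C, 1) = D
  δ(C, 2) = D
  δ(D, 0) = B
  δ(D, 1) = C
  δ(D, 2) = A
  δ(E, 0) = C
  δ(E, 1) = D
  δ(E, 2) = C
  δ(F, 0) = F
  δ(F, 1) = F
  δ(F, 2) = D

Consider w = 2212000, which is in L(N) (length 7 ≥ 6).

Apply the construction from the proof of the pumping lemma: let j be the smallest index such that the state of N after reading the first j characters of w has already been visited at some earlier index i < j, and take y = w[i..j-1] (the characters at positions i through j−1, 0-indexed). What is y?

State sequence: A -2-> E -2-> C -1-> D -2-> A -0-> D -0-> B -0-> A
First repeat at step 4: A was already visited.

So i = 0, j = 4, giving x = w[0:0] = ε, y = w[0:4] = 2212, z = w[4:7] = 000.
Check: |xy| = 4 ≤ 6 and |y| = 4 ≥ 1. Reading y takes N from A back to A, so every xyⁱz is accepted.
Pumping length from the standard proof: p = 6 (the number of states). The repeated state found above gives |xy| = j ≤ 6 and |y| = j − i ≥ 1.

2212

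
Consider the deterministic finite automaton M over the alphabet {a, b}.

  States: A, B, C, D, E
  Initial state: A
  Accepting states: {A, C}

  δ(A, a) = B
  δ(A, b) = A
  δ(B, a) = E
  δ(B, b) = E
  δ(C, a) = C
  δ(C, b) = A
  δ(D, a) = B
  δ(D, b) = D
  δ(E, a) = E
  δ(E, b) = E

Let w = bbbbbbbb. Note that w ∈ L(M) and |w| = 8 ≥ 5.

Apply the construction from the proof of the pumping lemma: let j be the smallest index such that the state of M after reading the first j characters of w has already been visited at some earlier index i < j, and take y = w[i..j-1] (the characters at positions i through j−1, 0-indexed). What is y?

Run of M on w = b b b b b b b b:
  step 0: A  (start)
  step 1: A  (read b: A→A)   ← first repeat (A seen earlier)
  step 2: A  (read b: A→A)
  step 3: A  (read b: A→A)
  step 4: A  (read b: A→A)
  step 5: A  (read b: A→A)
  step 6: A  (read b: A→A)
  step 7: A  (read b: A→A)
  step 8: A  (read b: A→A)

So i = 0, j = 1, giving x = w[0:0] = ε, y = w[0:1] = b, z = w[1:8] = bbbbbbb.
Check: |xy| = 1 ≤ 5 and |y| = 1 ≥ 1. Reading y takes M from A back to A, so every xyⁱz is accepted.

b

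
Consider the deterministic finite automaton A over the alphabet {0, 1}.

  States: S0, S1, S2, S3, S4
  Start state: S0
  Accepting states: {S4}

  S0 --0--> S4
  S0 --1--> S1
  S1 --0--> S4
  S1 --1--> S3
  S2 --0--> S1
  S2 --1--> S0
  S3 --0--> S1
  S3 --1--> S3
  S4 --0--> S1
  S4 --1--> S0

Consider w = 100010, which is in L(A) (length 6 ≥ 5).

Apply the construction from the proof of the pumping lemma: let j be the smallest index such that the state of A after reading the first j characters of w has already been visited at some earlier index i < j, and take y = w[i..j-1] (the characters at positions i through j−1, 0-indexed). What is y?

00

State sequence: S0 -1-> S1 -0-> S4 -0-> S1 -0-> S4 -1-> S0 -0-> S4
First repeat at step 3: S1 was already visited.

So i = 1, j = 3, giving x = w[0:1] = 1, y = w[1:3] = 00, z = w[3:6] = 010.
Check: |xy| = 3 ≤ 5 and |y| = 2 ≥ 1. Reading y takes A from S1 back to S1, so every xyⁱz is accepted.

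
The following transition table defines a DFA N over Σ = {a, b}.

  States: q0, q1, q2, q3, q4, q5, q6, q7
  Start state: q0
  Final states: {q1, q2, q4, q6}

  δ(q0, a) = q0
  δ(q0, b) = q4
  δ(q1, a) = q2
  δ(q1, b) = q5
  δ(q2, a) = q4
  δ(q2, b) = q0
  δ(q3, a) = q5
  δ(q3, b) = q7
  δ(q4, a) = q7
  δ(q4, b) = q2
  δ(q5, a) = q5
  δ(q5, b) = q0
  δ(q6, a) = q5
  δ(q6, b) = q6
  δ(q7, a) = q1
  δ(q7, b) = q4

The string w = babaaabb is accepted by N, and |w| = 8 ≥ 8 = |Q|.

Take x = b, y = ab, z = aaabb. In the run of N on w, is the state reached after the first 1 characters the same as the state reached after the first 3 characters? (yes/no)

yes

Run of N on the first 3 characters of w = b a b:
  step 0: q0  (start)
  step 1: q4  (read b: q0→q4)
  step 2: q7  (read a: q4→q7)
  step 3: q4  (read b: q7→q4)

After x (step 1): q4. After xy (step 3): q4.
They match, so y = ab drives N around a cycle from q4 back to itself; pumping y any number of times keeps N in q4 before reading z, and xyⁱz ∈ L(N) for every i ≥ 0.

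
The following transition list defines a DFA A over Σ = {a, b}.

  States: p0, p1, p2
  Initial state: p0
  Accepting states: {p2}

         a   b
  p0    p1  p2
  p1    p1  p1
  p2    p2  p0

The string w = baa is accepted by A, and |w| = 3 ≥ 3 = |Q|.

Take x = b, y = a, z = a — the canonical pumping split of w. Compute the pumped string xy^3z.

xy^3z = b·a·a·a·a = baaaa.
Reading y = a takes A from p2 back to p2, so after x·y·y·y the machine is still in p2, and z then leads to the accepting state p2. Hence baaaa ∈ L(A).

baaaa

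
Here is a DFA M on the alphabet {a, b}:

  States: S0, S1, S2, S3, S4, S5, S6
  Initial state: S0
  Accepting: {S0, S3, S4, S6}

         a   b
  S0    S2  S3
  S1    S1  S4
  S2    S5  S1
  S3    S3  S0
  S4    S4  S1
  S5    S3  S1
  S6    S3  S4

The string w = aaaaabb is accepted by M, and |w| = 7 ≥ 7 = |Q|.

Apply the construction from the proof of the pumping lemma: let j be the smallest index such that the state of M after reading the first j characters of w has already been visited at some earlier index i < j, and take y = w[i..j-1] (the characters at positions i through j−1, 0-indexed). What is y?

Run of M on w = a a a a a b b:
  step 0: S0  (start)
  step 1: S2  (read a: S0→S2)
  step 2: S5  (read a: S2→S5)
  step 3: S3  (read a: S5→S3)
  step 4: S3  (read a: S3→S3)   ← first repeat (S3 seen earlier)
  step 5: S3  (read a: S3→S3)
  step 6: S0  (read b: S3→S0)
  step 7: S3  (read b: S0→S3)

So i = 3, j = 4, giving x = w[0:3] = aaa, y = w[3:4] = a, z = w[4:7] = abb.
Check: |xy| = 4 ≤ 7 and |y| = 1 ≥ 1. Reading y takes M from S3 back to S3, so every xyⁱz is accepted.
Pumping length from the standard proof: p = 7 (the number of states). The repeated state found above gives |xy| = j ≤ 7 and |y| = j − i ≥ 1.

a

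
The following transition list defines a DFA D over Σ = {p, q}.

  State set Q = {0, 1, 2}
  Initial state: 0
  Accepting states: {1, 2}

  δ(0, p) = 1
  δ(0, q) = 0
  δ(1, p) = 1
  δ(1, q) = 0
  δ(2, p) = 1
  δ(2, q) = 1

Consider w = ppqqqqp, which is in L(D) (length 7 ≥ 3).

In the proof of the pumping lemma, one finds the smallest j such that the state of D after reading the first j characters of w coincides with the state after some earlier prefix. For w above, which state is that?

Run of D on w = p p q q q q p:
  step 0: 0  (start)
  step 1: 1  (read p: 0→1)
  step 2: 1  (read p: 1→1)   ← first repeat (1 seen earlier)
  step 3: 0  (read q: 1→0)
  step 4: 0  (read q: 0→0)
  step 5: 0  (read q: 0→0)
  step 6: 0  (read q: 0→0)
  step 7: 1  (read p: 0→1)

The earliest repeat is at step j = 2: D is in 1, which it already visited at step i = 1.

1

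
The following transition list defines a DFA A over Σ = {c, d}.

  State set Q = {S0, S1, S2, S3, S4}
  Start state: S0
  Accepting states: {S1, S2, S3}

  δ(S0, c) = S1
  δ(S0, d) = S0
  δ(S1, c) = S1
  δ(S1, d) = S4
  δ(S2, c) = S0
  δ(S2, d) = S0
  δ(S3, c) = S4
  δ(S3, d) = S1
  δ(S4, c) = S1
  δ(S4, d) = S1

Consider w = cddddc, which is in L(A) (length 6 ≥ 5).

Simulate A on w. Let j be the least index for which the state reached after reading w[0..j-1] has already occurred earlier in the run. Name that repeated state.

S1

State sequence: S0 -c-> S1 -d-> S4 -d-> S1 -d-> S4 -d-> S1 -c-> S1
First repeat at step 3: S1 was already visited.

The earliest repeat is at step j = 3: A is in S1, which it already visited at step i = 1.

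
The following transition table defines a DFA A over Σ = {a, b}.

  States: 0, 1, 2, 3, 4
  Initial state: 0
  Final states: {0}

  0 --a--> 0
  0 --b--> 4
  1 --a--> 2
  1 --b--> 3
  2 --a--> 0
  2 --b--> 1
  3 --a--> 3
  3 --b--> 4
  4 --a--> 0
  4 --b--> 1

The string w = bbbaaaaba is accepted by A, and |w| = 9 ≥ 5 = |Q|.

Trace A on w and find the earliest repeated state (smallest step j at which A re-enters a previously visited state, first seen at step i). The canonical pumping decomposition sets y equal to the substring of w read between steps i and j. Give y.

State sequence: 0 -b-> 4 -b-> 1 -b-> 3 -a-> 3 -a-> 3 -a-> 3 -a-> 3 -b-> 4 -a-> 0
First repeat at step 4: 3 was already visited.

So i = 3, j = 4, giving x = w[0:3] = bbb, y = w[3:4] = a, z = w[4:9] = aaaba.
Check: |xy| = 4 ≤ 5 and |y| = 1 ≥ 1. Reading y takes A from 3 back to 3, so every xyⁱz is accepted.
With |Q| = 5, pigeonhole forces a state repeat no later than step 5; the substring read between the first and second visits to that state can be pumped.

a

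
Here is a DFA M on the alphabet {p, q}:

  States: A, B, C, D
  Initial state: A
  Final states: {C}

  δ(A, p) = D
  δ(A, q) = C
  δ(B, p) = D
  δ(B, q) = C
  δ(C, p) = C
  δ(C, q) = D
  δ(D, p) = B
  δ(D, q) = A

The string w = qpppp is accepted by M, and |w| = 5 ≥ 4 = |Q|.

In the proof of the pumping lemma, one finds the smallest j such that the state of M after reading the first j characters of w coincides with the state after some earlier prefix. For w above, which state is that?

C

Run of M on w = q p p p p:
  step 0: A  (start)
  step 1: C  (read q: A→C)
  step 2: C  (read p: C→C)   ← first repeat (C seen earlier)
  step 3: C  (read p: C→C)
  step 4: C  (read p: C→C)
  step 5: C  (read p: C→C)

The earliest repeat is at step j = 2: M is in C, which it already visited at step i = 1.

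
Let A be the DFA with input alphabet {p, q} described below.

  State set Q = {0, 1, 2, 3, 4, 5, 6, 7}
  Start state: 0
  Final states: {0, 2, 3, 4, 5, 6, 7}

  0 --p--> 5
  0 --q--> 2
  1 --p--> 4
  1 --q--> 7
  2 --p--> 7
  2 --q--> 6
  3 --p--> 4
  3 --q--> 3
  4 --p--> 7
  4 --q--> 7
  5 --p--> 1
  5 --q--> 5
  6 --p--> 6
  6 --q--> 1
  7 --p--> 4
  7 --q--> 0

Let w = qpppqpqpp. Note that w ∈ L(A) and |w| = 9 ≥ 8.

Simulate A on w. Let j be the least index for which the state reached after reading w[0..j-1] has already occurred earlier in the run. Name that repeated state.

Run of A on w = q p p p q p q p p:
  step 0: 0  (start)
  step 1: 2  (read q: 0→2)
  step 2: 7  (read p: 2→7)
  step 3: 4  (read p: 7→4)
  step 4: 7  (read p: 4→7)   ← first repeat (7 seen earlier)
  step 5: 0  (read q: 7→0)
  step 6: 5  (read p: 0→5)
  step 7: 5  (read q: 5→5)
  step 8: 1  (read p: 5→1)
  step 9: 4  (read p: 1→4)

The earliest repeat is at step j = 4: A is in 7, which it already visited at step i = 2.
With |Q| = 8, pigeonhole forces a state repeat no later than step 8; the substring read between the first and second visits to that state can be pumped.

7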